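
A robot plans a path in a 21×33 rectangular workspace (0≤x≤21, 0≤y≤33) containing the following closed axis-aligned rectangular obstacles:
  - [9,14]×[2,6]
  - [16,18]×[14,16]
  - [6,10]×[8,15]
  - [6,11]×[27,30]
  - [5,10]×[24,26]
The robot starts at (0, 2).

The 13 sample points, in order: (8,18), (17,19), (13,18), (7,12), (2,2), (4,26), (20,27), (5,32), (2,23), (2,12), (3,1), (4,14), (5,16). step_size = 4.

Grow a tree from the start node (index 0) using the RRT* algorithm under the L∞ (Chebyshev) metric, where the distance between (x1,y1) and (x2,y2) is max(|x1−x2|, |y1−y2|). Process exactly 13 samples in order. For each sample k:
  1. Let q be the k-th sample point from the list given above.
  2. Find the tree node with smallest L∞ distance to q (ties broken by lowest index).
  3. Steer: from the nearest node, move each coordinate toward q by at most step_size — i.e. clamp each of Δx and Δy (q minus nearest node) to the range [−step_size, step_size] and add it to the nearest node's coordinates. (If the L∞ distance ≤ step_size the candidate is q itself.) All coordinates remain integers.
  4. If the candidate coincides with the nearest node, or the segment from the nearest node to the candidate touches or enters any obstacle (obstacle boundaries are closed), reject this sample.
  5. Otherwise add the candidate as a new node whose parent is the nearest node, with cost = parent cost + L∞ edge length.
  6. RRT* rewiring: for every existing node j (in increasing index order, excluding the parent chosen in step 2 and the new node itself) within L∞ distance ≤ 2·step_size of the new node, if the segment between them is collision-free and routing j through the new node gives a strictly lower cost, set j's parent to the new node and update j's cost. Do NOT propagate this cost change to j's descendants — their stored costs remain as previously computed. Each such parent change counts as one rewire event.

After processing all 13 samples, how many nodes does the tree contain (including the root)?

Node count: 10

1. q=(8,18) nearest=0 d=16 new=(4,6) → add node 1 parent=0 cost=4
2. q=(17,19) nearest=1 d=13 new=(8,10) → blocked by [6,10]×[8,15], reject
3. q=(13,18) nearest=1 d=12 new=(8,10) → blocked by [6,10]×[8,15], reject
4. q=(7,12) nearest=1 d=6 new=(7,10) → blocked by [6,10]×[8,15], reject
5. q=(2,2) nearest=0 d=2 new=(2,2) → add node 2 parent=0 cost=2
6. q=(4,26) nearest=1 d=20 new=(4,10) → add node 3 parent=1 cost=8
7. q=(20,27) nearest=3 d=17 new=(8,14) → blocked by [6,10]×[8,15], reject
8. q=(5,32) nearest=3 d=22 new=(5,14) → add node 4 parent=3 cost=12
9. q=(2,23) nearest=4 d=9 new=(2,18) → add node 5 parent=4 cost=16
10. q=(2,12) nearest=3 d=2 new=(2,12) → add node 6 parent=3 cost=10
11. q=(3,1) nearest=2 d=1 new=(3,1) → add node 7 parent=2 cost=3
12. q=(4,14) nearest=4 d=1 new=(4,14) → add node 8 parent=4 cost=13
13. q=(5,16) nearest=4 d=2 new=(5,16) → add node 9 parent=4 cost=14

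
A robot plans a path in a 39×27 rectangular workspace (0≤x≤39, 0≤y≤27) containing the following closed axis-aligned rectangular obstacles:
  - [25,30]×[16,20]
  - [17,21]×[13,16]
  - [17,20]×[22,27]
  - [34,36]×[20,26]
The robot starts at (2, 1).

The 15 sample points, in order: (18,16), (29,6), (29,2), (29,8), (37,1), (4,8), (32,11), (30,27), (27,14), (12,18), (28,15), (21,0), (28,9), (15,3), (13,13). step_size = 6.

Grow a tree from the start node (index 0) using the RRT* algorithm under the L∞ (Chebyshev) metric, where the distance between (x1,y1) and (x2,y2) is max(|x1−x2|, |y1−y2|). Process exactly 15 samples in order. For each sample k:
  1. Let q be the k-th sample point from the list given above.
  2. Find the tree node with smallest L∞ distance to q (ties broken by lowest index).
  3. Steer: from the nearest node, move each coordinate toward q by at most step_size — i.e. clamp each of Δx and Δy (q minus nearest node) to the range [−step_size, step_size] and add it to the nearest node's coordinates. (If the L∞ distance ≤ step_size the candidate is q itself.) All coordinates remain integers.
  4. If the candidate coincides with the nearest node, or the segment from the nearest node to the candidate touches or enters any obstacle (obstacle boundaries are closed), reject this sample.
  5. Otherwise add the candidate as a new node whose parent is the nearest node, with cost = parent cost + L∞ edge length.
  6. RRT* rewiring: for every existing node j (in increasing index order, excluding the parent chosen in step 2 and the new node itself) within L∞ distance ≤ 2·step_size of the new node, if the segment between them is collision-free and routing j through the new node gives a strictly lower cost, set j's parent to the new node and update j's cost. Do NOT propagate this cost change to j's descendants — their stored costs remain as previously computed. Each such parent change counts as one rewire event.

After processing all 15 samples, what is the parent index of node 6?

1. q=(18,16) nearest=0 d=16 new=(8,7) → add node 1 parent=0 cost=6
2. q=(29,6) nearest=1 d=21 new=(14,6) → add node 2 parent=1 cost=12
3. q=(29,2) nearest=2 d=15 new=(20,2) → add node 3 parent=2 cost=18
4. q=(29,8) nearest=3 d=9 new=(26,8) → add node 4 parent=3 cost=24
5. q=(37,1) nearest=4 d=11 new=(32,2) → add node 5 parent=4 cost=30
6. q=(4,8) nearest=1 d=4 new=(4,8) → add node 6 parent=1 cost=10
7. q=(32,11) nearest=4 d=6 new=(32,11) → add node 7 parent=4 cost=30
8. q=(30,27) nearest=7 d=16 new=(30,17) → blocked by [25,30]×[16,20], reject
9. q=(27,14) nearest=7 d=5 new=(27,14) → add node 8 parent=7 cost=35
10. q=(12,18) nearest=6 d=10 new=(10,14) → add node 9 parent=6 cost=16
11. q=(28,15) nearest=8 d=1 new=(28,15) → add node 10 parent=8 cost=36
12. q=(21,0) nearest=3 d=2 new=(21,0) → add node 11 parent=3 cost=20
13. q=(28,9) nearest=4 d=2 new=(28,9) → add node 12 parent=4 cost=26; rewire 8→12 (31<35); rewire 10→12 (32<36)
14. q=(15,3) nearest=2 d=3 new=(15,3) → add node 13 parent=2 cost=15; rewire 8→13 (27<31)
15. q=(13,13) nearest=9 d=3 new=(13,13) → add node 14 parent=9 cost=19

Parent of node 6: 1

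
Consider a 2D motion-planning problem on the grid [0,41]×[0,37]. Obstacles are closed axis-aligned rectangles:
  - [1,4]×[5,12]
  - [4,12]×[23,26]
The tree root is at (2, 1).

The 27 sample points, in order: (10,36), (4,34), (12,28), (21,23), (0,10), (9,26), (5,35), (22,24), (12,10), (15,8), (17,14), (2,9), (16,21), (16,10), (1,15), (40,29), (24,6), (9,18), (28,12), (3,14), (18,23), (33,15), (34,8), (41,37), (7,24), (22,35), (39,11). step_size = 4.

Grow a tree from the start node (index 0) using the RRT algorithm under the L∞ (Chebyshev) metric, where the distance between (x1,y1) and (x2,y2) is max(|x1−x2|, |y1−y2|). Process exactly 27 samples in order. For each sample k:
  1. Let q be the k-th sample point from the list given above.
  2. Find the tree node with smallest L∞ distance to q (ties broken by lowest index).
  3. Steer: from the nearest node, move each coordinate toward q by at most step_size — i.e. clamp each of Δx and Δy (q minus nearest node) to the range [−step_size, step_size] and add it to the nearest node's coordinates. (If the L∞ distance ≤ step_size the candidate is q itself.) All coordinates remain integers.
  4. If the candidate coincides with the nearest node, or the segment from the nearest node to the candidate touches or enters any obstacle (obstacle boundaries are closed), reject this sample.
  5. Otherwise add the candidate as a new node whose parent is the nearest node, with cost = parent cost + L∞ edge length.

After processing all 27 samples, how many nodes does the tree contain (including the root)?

Node count: 24

1. q=(10,36) nearest=0 d=35 new=(6,5) → add node 1 parent=0 cost=4
2. q=(4,34) nearest=1 d=29 new=(4,9) → blocked by [1,4]×[5,12], reject
3. q=(12,28) nearest=1 d=23 new=(10,9) → add node 2 parent=1 cost=8
4. q=(21,23) nearest=2 d=14 new=(14,13) → add node 3 parent=2 cost=12
5. q=(0,10) nearest=1 d=6 new=(2,9) → blocked by [1,4]×[5,12], reject
6. q=(9,26) nearest=3 d=13 new=(10,17) → add node 4 parent=3 cost=16
7. q=(5,35) nearest=4 d=18 new=(6,21) → add node 5 parent=4 cost=20
8. q=(22,24) nearest=3 d=11 new=(18,17) → add node 6 parent=3 cost=16
9. q=(12,10) nearest=2 d=2 new=(12,10) → add node 7 parent=2 cost=10
10. q=(15,8) nearest=7 d=3 new=(15,8) → add node 8 parent=7 cost=13
11. q=(17,14) nearest=3 d=3 new=(17,14) → add node 9 parent=3 cost=15
12. q=(2,9) nearest=1 d=4 new=(2,9) → blocked by [1,4]×[5,12], reject
13. q=(16,21) nearest=6 d=4 new=(16,21) → add node 10 parent=6 cost=20
14. q=(16,10) nearest=8 d=2 new=(16,10) → add node 11 parent=8 cost=15
15. q=(1,15) nearest=5 d=6 new=(2,17) → add node 12 parent=5 cost=24
16. q=(40,29) nearest=6 d=22 new=(22,21) → add node 13 parent=6 cost=20
17. q=(24,6) nearest=9 d=8 new=(21,10) → add node 14 parent=9 cost=19
18. q=(9,18) nearest=4 d=1 new=(9,18) → add node 15 parent=4 cost=17
19. q=(28,12) nearest=14 d=7 new=(25,12) → add node 16 parent=14 cost=23
20. q=(3,14) nearest=12 d=3 new=(3,14) → add node 17 parent=12 cost=27
21. q=(18,23) nearest=10 d=2 new=(18,23) → add node 18 parent=10 cost=22
22. q=(33,15) nearest=16 d=8 new=(29,15) → add node 19 parent=16 cost=27
23. q=(34,8) nearest=19 d=7 new=(33,11) → add node 20 parent=19 cost=31
24. q=(41,37) nearest=13 d=19 new=(26,25) → add node 21 parent=13 cost=24
25. q=(7,24) nearest=5 d=3 new=(7,24) → blocked by [4,12]×[23,26], reject
26. q=(22,35) nearest=21 d=10 new=(22,29) → add node 22 parent=21 cost=28
27. q=(39,11) nearest=20 d=6 new=(37,11) → add node 23 parent=20 cost=35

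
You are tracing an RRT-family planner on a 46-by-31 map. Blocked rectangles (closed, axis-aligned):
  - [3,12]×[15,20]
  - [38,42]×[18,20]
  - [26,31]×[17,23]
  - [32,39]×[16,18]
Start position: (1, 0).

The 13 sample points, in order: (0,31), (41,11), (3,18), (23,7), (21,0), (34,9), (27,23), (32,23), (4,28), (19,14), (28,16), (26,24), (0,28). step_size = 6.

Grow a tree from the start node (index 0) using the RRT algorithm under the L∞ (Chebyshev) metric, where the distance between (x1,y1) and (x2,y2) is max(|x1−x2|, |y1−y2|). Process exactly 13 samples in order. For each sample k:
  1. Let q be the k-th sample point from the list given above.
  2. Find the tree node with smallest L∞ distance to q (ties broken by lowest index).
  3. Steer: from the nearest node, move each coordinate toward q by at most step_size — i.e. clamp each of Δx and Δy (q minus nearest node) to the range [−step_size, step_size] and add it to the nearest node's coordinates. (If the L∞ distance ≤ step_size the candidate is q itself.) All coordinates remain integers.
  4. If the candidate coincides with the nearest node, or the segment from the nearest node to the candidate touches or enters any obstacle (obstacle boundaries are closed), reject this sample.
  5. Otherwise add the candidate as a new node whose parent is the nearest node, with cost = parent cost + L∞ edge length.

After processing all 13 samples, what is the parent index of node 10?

Parent of node 10: 7

1. q=(0,31) nearest=0 d=31 new=(0,6) → add node 1 parent=0 cost=6
2. q=(41,11) nearest=0 d=40 new=(7,6) → add node 2 parent=0 cost=6
3. q=(3,18) nearest=1 d=12 new=(3,12) → add node 3 parent=1 cost=12
4. q=(23,7) nearest=2 d=16 new=(13,7) → add node 4 parent=2 cost=12
5. q=(21,0) nearest=4 d=8 new=(19,1) → add node 5 parent=4 cost=18
6. q=(34,9) nearest=5 d=15 new=(25,7) → add node 6 parent=5 cost=24
7. q=(27,23) nearest=4 d=16 new=(19,13) → add node 7 parent=4 cost=18
8. q=(32,23) nearest=7 d=13 new=(25,19) → add node 8 parent=7 cost=24
9. q=(4,28) nearest=7 d=15 new=(13,19) → add node 9 parent=7 cost=24
10. q=(19,14) nearest=7 d=1 new=(19,14) → add node 10 parent=7 cost=19
11. q=(28,16) nearest=8 d=3 new=(28,16) → blocked by [26,31]×[17,23], reject
12. q=(26,24) nearest=8 d=5 new=(26,24) → add node 11 parent=8 cost=29
13. q=(0,28) nearest=9 d=13 new=(7,25) → blocked by [3,12]×[15,20], reject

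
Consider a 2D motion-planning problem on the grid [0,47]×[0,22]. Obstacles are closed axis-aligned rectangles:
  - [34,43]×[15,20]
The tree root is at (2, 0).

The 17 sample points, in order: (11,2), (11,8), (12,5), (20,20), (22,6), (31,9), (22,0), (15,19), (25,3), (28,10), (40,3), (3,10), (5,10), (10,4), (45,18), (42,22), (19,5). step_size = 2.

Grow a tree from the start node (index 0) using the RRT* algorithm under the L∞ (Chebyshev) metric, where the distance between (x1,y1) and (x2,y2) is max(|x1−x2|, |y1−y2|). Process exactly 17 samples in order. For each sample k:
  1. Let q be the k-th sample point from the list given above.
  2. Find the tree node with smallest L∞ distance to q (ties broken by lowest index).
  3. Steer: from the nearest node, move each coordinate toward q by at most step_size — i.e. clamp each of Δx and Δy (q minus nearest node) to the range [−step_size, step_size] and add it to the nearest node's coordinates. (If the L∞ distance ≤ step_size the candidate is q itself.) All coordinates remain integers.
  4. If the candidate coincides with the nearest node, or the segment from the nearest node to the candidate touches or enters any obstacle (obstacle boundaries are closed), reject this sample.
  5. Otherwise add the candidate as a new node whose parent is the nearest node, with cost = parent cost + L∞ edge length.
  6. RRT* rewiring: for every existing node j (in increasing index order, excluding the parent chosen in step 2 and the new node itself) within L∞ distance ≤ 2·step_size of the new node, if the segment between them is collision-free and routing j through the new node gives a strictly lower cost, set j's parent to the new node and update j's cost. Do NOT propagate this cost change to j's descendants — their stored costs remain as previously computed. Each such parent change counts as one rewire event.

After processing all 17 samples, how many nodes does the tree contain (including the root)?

1. q=(11,2) nearest=0 d=9 new=(4,2) → add node 1 parent=0 cost=2
2. q=(11,8) nearest=1 d=7 new=(6,4) → add node 2 parent=1 cost=4
3. q=(12,5) nearest=2 d=6 new=(8,5) → add node 3 parent=2 cost=6
4. q=(20,20) nearest=3 d=15 new=(10,7) → add node 4 parent=3 cost=8
5. q=(22,6) nearest=4 d=12 new=(12,6) → add node 5 parent=4 cost=10
6. q=(31,9) nearest=5 d=19 new=(14,8) → add node 6 parent=5 cost=12
7. q=(22,0) nearest=6 d=8 new=(16,6) → add node 7 parent=6 cost=14
8. q=(15,19) nearest=6 d=11 new=(15,10) → add node 8 parent=6 cost=14
9. q=(25,3) nearest=7 d=9 new=(18,4) → add node 9 parent=7 cost=16
10. q=(28,10) nearest=9 d=10 new=(20,6) → add node 10 parent=9 cost=18
11. q=(40,3) nearest=10 d=20 new=(22,4) → add node 11 parent=10 cost=20
12. q=(3,10) nearest=3 d=5 new=(6,7) → add node 12 parent=3 cost=8
13. q=(5,10) nearest=12 d=3 new=(5,9) → add node 13 parent=12 cost=10
14. q=(10,4) nearest=3 d=2 new=(10,4) → add node 14 parent=3 cost=8
15. q=(45,18) nearest=11 d=23 new=(24,6) → add node 15 parent=11 cost=22
16. q=(42,22) nearest=15 d=18 new=(26,8) → add node 16 parent=15 cost=24
17. q=(19,5) nearest=9 d=1 new=(19,5) → add node 17 parent=9 cost=17

Node count: 18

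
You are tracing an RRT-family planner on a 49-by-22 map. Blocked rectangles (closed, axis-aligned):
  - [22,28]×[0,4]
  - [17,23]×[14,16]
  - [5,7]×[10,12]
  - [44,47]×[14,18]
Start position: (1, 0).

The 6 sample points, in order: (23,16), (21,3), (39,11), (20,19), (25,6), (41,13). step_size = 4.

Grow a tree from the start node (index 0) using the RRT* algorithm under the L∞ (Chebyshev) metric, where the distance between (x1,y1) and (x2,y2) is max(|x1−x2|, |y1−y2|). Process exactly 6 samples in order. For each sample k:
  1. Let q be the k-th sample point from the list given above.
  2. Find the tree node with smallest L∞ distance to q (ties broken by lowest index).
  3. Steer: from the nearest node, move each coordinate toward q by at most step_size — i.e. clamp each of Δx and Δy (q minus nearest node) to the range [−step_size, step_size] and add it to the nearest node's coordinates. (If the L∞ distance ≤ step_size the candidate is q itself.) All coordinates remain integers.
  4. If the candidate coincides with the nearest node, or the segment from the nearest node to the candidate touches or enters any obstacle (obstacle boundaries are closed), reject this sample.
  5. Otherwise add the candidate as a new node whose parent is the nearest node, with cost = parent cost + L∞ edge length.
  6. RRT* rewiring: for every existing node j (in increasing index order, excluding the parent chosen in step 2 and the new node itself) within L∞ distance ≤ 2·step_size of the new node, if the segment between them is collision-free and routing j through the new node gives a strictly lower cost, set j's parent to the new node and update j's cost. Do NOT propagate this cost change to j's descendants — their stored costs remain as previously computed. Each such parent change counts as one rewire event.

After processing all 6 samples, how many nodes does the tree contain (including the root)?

Node count: 7

1. q=(23,16) nearest=0 d=22 new=(5,4) → add node 1 parent=0 cost=4
2. q=(21,3) nearest=1 d=16 new=(9,3) → add node 2 parent=1 cost=8
3. q=(39,11) nearest=2 d=30 new=(13,7) → add node 3 parent=2 cost=12
4. q=(20,19) nearest=3 d=12 new=(17,11) → add node 4 parent=3 cost=16
5. q=(25,6) nearest=4 d=8 new=(21,7) → add node 5 parent=4 cost=20
6. q=(41,13) nearest=5 d=20 new=(25,11) → add node 6 parent=5 cost=24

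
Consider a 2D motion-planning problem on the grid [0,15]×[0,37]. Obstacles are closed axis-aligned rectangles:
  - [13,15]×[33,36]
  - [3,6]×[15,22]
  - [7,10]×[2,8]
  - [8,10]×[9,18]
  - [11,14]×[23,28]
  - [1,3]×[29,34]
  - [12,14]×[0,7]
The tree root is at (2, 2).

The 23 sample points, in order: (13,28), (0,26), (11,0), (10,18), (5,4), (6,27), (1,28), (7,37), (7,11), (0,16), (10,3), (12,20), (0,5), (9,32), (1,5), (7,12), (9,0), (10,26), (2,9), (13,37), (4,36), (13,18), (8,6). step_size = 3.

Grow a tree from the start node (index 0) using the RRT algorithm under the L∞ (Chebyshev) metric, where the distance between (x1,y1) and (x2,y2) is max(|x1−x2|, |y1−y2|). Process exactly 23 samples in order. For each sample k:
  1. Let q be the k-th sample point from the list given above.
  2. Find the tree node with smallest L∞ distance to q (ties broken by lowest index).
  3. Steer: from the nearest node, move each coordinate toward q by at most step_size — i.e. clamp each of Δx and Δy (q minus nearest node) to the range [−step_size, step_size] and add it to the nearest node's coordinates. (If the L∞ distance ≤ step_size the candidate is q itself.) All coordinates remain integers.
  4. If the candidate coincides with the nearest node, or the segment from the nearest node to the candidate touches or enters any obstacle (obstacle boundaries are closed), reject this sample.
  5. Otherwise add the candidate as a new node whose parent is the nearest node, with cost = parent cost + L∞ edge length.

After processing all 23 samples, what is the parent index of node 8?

Parent of node 8: 3

1. q=(13,28) nearest=0 d=26 new=(5,5) → add node 1 parent=0 cost=3
2. q=(0,26) nearest=1 d=21 new=(2,8) → add node 2 parent=1 cost=6
3. q=(11,0) nearest=1 d=6 new=(8,2) → blocked by [7,10]×[2,8], reject
4. q=(10,18) nearest=2 d=10 new=(5,11) → add node 3 parent=2 cost=9
5. q=(5,4) nearest=1 d=1 new=(5,4) → add node 4 parent=1 cost=4
6. q=(6,27) nearest=3 d=16 new=(6,14) → add node 5 parent=3 cost=12
7. q=(1,28) nearest=5 d=14 new=(3,17) → blocked by [3,6]×[15,22], reject
8. q=(7,37) nearest=5 d=23 new=(7,17) → add node 6 parent=5 cost=15
9. q=(7,11) nearest=3 d=2 new=(7,11) → add node 7 parent=3 cost=11
10. q=(0,16) nearest=3 d=5 new=(2,14) → add node 8 parent=3 cost=12
11. q=(10,3) nearest=1 d=5 new=(8,3) → blocked by [7,10]×[2,8], reject
12. q=(12,20) nearest=6 d=5 new=(10,20) → blocked by [8,10]×[9,18], reject
13. q=(0,5) nearest=0 d=3 new=(0,5) → add node 9 parent=0 cost=3
14. q=(9,32) nearest=6 d=15 new=(9,20) → add node 10 parent=6 cost=18
15. q=(1,5) nearest=9 d=1 new=(1,5) → add node 11 parent=9 cost=4
16. q=(7,12) nearest=7 d=1 new=(7,12) → add node 12 parent=7 cost=12
17. q=(9,0) nearest=4 d=4 new=(8,1) → blocked by [7,10]×[2,8], reject
18. q=(10,26) nearest=10 d=6 new=(10,23) → add node 13 parent=10 cost=21
19. q=(2,9) nearest=2 d=1 new=(2,9) → add node 14 parent=2 cost=7
20. q=(13,37) nearest=13 d=14 new=(13,26) → blocked by [11,14]×[23,28], reject
21. q=(4,36) nearest=13 d=13 new=(7,26) → add node 15 parent=13 cost=24
22. q=(13,18) nearest=10 d=4 new=(12,18) → add node 16 parent=10 cost=21
23. q=(8,6) nearest=1 d=3 new=(8,6) → blocked by [7,10]×[2,8], reject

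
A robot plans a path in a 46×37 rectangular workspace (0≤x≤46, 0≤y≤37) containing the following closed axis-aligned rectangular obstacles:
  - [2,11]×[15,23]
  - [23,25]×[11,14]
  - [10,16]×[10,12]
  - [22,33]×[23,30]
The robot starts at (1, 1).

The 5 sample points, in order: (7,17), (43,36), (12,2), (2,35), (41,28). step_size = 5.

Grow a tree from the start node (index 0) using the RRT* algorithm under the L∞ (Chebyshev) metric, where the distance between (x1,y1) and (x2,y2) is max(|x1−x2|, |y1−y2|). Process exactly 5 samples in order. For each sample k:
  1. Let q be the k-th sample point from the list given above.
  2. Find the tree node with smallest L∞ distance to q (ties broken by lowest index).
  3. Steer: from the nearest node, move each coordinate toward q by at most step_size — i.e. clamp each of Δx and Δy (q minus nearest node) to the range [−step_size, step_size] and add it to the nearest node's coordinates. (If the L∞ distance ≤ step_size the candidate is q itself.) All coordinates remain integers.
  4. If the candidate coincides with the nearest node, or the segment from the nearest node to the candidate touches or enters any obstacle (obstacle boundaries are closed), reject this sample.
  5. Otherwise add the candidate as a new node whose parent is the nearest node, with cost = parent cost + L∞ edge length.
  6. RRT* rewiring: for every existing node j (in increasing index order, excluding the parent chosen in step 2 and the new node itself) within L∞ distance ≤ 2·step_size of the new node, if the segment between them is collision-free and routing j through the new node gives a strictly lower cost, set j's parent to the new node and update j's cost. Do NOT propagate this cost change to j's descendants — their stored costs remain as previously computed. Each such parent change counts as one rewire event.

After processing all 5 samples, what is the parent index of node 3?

1. q=(7,17) nearest=0 d=16 new=(6,6) → add node 1 parent=0 cost=5
2. q=(43,36) nearest=1 d=37 new=(11,11) → blocked by [10,16]×[10,12], reject
3. q=(12,2) nearest=1 d=6 new=(11,2) → add node 2 parent=1 cost=10
4. q=(2,35) nearest=1 d=29 new=(2,11) → add node 3 parent=1 cost=10
5. q=(41,28) nearest=2 d=30 new=(16,7) → add node 4 parent=2 cost=15

Parent of node 3: 1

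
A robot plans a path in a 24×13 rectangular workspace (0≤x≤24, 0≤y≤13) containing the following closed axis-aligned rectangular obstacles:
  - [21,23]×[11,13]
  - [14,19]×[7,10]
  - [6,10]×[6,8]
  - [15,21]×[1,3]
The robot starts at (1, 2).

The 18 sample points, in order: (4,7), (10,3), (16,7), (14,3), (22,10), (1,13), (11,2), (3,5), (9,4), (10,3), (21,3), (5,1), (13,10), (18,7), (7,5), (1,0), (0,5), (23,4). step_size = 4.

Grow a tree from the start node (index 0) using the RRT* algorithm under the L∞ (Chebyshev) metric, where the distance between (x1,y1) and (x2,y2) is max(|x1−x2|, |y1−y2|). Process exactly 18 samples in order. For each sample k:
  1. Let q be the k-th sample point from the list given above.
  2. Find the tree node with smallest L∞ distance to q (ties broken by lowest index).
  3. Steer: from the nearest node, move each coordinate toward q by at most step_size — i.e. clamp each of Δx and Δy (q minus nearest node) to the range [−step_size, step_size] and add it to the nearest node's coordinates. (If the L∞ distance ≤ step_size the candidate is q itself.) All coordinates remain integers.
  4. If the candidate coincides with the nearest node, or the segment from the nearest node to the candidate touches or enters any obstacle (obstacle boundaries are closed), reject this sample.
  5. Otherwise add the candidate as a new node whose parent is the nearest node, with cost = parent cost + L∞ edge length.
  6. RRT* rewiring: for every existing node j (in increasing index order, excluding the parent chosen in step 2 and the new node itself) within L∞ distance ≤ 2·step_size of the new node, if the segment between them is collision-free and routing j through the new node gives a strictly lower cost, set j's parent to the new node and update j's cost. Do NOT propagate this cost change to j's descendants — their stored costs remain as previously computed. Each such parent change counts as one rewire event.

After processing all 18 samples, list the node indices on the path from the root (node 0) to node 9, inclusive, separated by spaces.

Path: 0 1 2 6 9

1. q=(4,7) nearest=0 d=5 new=(4,6) → add node 1 parent=0 cost=4
2. q=(10,3) nearest=1 d=6 new=(8,3) → add node 2 parent=1 cost=8
3. q=(16,7) nearest=2 d=8 new=(12,7) → add node 3 parent=2 cost=12
4. q=(14,3) nearest=3 d=4 new=(14,3) → add node 4 parent=3 cost=16
5. q=(22,10) nearest=4 d=8 new=(18,7) → blocked by [14,19]×[7,10], reject
6. q=(1,13) nearest=1 d=7 new=(1,10) → add node 5 parent=1 cost=8
7. q=(11,2) nearest=2 d=3 new=(11,2) → add node 6 parent=2 cost=11; rewire 4→6 (14<16)
8. q=(3,5) nearest=1 d=1 new=(3,5) → add node 7 parent=1 cost=5
9. q=(9,4) nearest=2 d=1 new=(9,4) → add node 8 parent=2 cost=9
10. q=(10,3) nearest=6 d=1 new=(10,3) → add node 9 parent=6 cost=12
11. q=(21,3) nearest=4 d=7 new=(18,3) → blocked by [15,21]×[1,3], reject
12. q=(5,1) nearest=2 d=3 new=(5,1) → add node 10 parent=2 cost=11
13. q=(13,10) nearest=3 d=3 new=(13,10) → add node 11 parent=3 cost=15
14. q=(18,7) nearest=4 d=4 new=(18,7) → blocked by [14,19]×[7,10], reject
15. q=(7,5) nearest=2 d=2 new=(7,5) → add node 12 parent=2 cost=10
16. q=(1,0) nearest=0 d=2 new=(1,0) → add node 13 parent=0 cost=2; rewire 10→13 (6<11); rewire 12→13 (8<10)
17. q=(0,5) nearest=0 d=3 new=(0,5) → add node 14 parent=0 cost=3
18. q=(23,4) nearest=4 d=9 new=(18,4) → add node 15 parent=4 cost=18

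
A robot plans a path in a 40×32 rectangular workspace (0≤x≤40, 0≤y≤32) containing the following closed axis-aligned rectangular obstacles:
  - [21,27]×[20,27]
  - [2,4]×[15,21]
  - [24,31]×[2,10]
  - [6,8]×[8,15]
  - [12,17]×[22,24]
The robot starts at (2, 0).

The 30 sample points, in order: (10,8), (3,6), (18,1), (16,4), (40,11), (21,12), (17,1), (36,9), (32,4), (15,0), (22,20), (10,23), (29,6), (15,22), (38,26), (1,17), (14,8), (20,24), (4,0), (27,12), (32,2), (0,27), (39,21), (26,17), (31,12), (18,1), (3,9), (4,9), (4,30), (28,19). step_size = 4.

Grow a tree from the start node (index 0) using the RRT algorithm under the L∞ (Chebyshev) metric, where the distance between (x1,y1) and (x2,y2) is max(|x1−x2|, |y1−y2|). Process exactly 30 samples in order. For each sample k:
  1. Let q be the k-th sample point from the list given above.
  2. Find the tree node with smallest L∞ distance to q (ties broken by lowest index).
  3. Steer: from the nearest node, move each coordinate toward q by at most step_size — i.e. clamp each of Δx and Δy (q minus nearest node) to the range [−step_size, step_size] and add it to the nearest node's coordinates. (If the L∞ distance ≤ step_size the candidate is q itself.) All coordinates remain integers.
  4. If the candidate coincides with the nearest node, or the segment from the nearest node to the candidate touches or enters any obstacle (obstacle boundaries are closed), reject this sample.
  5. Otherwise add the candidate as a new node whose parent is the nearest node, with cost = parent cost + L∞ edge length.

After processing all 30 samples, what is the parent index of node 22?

1. q=(10,8) nearest=0 d=8 new=(6,4) → add node 1 parent=0 cost=4
2. q=(3,6) nearest=1 d=3 new=(3,6) → add node 2 parent=1 cost=7
3. q=(18,1) nearest=1 d=12 new=(10,1) → add node 3 parent=1 cost=8
4. q=(16,4) nearest=3 d=6 new=(14,4) → add node 4 parent=3 cost=12
5. q=(40,11) nearest=4 d=26 new=(18,8) → add node 5 parent=4 cost=16
6. q=(21,12) nearest=5 d=4 new=(21,12) → add node 6 parent=5 cost=20
7. q=(17,1) nearest=4 d=3 new=(17,1) → add node 7 parent=4 cost=15
8. q=(36,9) nearest=6 d=15 new=(25,9) → blocked by [24,31]×[2,10], reject
9. q=(32,4) nearest=6 d=11 new=(25,8) → blocked by [24,31]×[2,10], reject
10. q=(15,0) nearest=7 d=2 new=(15,0) → add node 8 parent=7 cost=17
11. q=(22,20) nearest=6 d=8 new=(22,16) → add node 9 parent=6 cost=24
12. q=(10,23) nearest=6 d=11 new=(17,16) → add node 10 parent=6 cost=24
13. q=(29,6) nearest=6 d=8 new=(25,8) → blocked by [24,31]×[2,10], reject
14. q=(15,22) nearest=10 d=6 new=(15,20) → add node 11 parent=10 cost=28
15. q=(38,26) nearest=9 d=16 new=(26,20) → blocked by [21,27]×[20,27], reject
16. q=(1,17) nearest=2 d=11 new=(1,10) → add node 12 parent=2 cost=11
17. q=(14,8) nearest=4 d=4 new=(14,8) → add node 13 parent=4 cost=16
18. q=(20,24) nearest=11 d=5 new=(19,24) → blocked by [12,17]×[22,24], reject
19. q=(4,0) nearest=0 d=2 new=(4,0) → add node 14 parent=0 cost=2
20. q=(27,12) nearest=9 d=5 new=(26,12) → add node 15 parent=9 cost=28
21. q=(32,2) nearest=15 d=10 new=(30,8) → blocked by [24,31]×[2,10], reject
22. q=(0,27) nearest=11 d=15 new=(11,24) → blocked by [12,17]×[22,24], reject
23. q=(39,21) nearest=15 d=13 new=(30,16) → add node 16 parent=15 cost=32
24. q=(26,17) nearest=9 d=4 new=(26,17) → add node 17 parent=9 cost=28
25. q=(31,12) nearest=16 d=4 new=(31,12) → add node 18 parent=16 cost=36
26. q=(18,1) nearest=7 d=1 new=(18,1) → add node 19 parent=7 cost=16
27. q=(3,9) nearest=12 d=2 new=(3,9) → add node 20 parent=12 cost=13
28. q=(4,9) nearest=20 d=1 new=(4,9) → add node 21 parent=20 cost=14
29. q=(4,30) nearest=11 d=11 new=(11,24) → blocked by [12,17]×[22,24], reject
30. q=(28,19) nearest=17 d=2 new=(28,19) → add node 22 parent=17 cost=30

Parent of node 22: 17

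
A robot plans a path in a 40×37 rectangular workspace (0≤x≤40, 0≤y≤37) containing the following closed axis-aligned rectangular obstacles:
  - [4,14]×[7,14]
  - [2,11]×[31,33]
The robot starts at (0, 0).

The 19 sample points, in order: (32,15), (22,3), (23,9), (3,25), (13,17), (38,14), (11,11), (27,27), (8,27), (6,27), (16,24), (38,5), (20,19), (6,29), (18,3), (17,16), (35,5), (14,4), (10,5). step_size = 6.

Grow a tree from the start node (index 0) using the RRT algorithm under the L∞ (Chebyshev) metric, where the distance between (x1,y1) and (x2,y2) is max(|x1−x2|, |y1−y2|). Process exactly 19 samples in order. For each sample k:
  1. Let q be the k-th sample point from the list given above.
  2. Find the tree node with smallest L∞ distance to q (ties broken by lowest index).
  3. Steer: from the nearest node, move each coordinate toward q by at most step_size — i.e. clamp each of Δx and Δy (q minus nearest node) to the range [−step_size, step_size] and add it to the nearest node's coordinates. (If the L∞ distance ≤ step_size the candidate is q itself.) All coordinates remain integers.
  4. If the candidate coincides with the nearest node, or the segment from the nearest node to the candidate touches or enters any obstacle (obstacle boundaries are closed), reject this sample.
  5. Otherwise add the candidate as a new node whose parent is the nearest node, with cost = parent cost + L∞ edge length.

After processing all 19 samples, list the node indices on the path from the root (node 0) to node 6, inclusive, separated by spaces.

1. q=(32,15) nearest=0 d=32 new=(6,6) → add node 1 parent=0 cost=6
2. q=(22,3) nearest=1 d=16 new=(12,3) → add node 2 parent=1 cost=12
3. q=(23,9) nearest=2 d=11 new=(18,9) → add node 3 parent=2 cost=18
4. q=(3,25) nearest=3 d=16 new=(12,15) → blocked by [4,14]×[7,14], reject
5. q=(13,17) nearest=3 d=8 new=(13,15) → blocked by [4,14]×[7,14], reject
6. q=(38,14) nearest=3 d=20 new=(24,14) → add node 4 parent=3 cost=24
7. q=(11,11) nearest=1 d=5 new=(11,11) → blocked by [4,14]×[7,14], reject
8. q=(27,27) nearest=4 d=13 new=(27,20) → add node 5 parent=4 cost=30
9. q=(8,27) nearest=4 d=16 new=(18,20) → add node 6 parent=4 cost=30
10. q=(6,27) nearest=6 d=12 new=(12,26) → add node 7 parent=6 cost=36
11. q=(16,24) nearest=6 d=4 new=(16,24) → add node 8 parent=6 cost=34
12. q=(38,5) nearest=4 d=14 new=(30,8) → add node 9 parent=4 cost=30
13. q=(20,19) nearest=6 d=2 new=(20,19) → add node 10 parent=6 cost=32
14. q=(6,29) nearest=7 d=6 new=(6,29) → add node 11 parent=7 cost=42
15. q=(18,3) nearest=2 d=6 new=(18,3) → add node 12 parent=2 cost=18
16. q=(17,16) nearest=10 d=3 new=(17,16) → add node 13 parent=10 cost=35
17. q=(35,5) nearest=9 d=5 new=(35,5) → add node 14 parent=9 cost=35
18. q=(14,4) nearest=2 d=2 new=(14,4) → add node 15 parent=2 cost=14
19. q=(10,5) nearest=2 d=2 new=(10,5) → add node 16 parent=2 cost=14

Path: 0 1 2 3 4 6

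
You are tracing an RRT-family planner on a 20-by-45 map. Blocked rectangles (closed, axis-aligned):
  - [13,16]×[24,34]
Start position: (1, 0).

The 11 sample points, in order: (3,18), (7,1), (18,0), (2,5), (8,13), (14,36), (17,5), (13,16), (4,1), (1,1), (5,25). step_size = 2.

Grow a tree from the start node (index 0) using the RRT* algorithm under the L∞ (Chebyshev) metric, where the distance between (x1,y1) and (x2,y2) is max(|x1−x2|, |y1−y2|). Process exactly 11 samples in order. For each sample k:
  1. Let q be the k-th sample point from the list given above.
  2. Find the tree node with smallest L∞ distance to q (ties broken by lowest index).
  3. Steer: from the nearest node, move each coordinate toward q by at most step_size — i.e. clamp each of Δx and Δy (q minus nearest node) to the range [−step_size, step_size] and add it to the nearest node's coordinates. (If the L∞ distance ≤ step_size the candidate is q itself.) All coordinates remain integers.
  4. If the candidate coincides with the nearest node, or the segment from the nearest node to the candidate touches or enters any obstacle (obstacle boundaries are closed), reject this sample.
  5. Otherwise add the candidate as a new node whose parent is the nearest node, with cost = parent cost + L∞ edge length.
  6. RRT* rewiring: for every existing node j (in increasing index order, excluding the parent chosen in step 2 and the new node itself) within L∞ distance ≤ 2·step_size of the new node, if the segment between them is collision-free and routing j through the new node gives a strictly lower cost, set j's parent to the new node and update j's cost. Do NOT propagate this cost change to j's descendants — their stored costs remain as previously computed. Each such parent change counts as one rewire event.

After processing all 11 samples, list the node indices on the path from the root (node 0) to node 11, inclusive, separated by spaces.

1. q=(3,18) nearest=0 d=18 new=(3,2) → add node 1 parent=0 cost=2
2. q=(7,1) nearest=1 d=4 new=(5,1) → add node 2 parent=1 cost=4
3. q=(18,0) nearest=2 d=13 new=(7,0) → add node 3 parent=2 cost=6
4. q=(2,5) nearest=1 d=3 new=(2,4) → add node 4 parent=1 cost=4
5. q=(8,13) nearest=4 d=9 new=(4,6) → add node 5 parent=4 cost=6
6. q=(14,36) nearest=5 d=30 new=(6,8) → add node 6 parent=5 cost=8
7. q=(17,5) nearest=3 d=10 new=(9,2) → add node 7 parent=3 cost=8
8. q=(13,16) nearest=6 d=8 new=(8,10) → add node 8 parent=6 cost=10
9. q=(4,1) nearest=1 d=1 new=(4,1) → add node 9 parent=1 cost=3
10. q=(1,1) nearest=0 d=1 new=(1,1) → add node 10 parent=0 cost=1
11. q=(5,25) nearest=8 d=15 new=(6,12) → add node 11 parent=8 cost=12

Path: 0 1 4 5 6 8 11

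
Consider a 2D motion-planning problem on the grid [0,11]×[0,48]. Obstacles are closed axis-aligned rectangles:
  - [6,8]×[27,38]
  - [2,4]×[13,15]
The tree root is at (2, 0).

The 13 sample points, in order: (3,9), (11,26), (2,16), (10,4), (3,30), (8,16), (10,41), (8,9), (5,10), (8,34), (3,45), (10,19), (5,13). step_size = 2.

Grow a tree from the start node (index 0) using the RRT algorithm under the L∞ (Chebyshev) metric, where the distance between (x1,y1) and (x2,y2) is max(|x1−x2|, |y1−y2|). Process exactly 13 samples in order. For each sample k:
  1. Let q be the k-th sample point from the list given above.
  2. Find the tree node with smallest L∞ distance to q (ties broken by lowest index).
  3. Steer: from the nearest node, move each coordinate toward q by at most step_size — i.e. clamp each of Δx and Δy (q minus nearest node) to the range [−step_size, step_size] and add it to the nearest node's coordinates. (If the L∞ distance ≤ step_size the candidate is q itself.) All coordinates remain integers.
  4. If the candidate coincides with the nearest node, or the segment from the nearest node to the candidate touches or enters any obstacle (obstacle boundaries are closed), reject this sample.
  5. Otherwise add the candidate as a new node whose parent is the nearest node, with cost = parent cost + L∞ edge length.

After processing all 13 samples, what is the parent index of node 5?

Parent of node 5: 3

1. q=(3,9) nearest=0 d=9 new=(3,2) → add node 1 parent=0 cost=2
2. q=(11,26) nearest=1 d=24 new=(5,4) → add node 2 parent=1 cost=4
3. q=(2,16) nearest=2 d=12 new=(3,6) → add node 3 parent=2 cost=6
4. q=(10,4) nearest=2 d=5 new=(7,4) → add node 4 parent=2 cost=6
5. q=(3,30) nearest=3 d=24 new=(3,8) → add node 5 parent=3 cost=8
6. q=(8,16) nearest=5 d=8 new=(5,10) → add node 6 parent=5 cost=10
7. q=(10,41) nearest=6 d=31 new=(7,12) → add node 7 parent=6 cost=12
8. q=(8,9) nearest=6 d=3 new=(7,9) → add node 8 parent=6 cost=12
9. q=(5,10) nearest=6 d=0 → coincident, reject
10. q=(8,34) nearest=7 d=22 new=(8,14) → add node 9 parent=7 cost=14
11. q=(3,45) nearest=9 d=31 new=(6,16) → add node 10 parent=9 cost=16
12. q=(10,19) nearest=10 d=4 new=(8,18) → add node 11 parent=10 cost=18
13. q=(5,13) nearest=7 d=2 new=(5,13) → add node 12 parent=7 cost=14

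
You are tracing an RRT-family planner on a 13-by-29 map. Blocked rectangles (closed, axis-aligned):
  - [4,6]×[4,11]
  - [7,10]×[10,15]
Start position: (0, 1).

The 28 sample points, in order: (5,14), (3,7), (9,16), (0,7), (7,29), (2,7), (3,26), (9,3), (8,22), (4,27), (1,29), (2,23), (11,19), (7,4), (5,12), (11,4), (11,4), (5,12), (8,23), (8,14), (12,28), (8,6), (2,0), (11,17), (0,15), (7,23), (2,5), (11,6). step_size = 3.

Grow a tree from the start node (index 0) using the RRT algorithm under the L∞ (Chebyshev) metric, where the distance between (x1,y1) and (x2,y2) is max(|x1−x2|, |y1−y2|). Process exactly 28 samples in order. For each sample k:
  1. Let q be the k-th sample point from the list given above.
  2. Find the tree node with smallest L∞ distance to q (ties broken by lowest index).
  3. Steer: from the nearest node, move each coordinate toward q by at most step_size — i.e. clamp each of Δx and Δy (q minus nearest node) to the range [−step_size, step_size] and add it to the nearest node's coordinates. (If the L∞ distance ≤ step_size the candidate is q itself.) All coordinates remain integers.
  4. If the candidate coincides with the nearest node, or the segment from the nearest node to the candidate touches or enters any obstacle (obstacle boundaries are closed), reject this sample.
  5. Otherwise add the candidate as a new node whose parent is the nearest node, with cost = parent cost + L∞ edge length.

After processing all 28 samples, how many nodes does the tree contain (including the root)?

Node count: 24

1. q=(5,14) nearest=0 d=13 new=(3,4) → add node 1 parent=0 cost=3
2. q=(3,7) nearest=1 d=3 new=(3,7) → add node 2 parent=1 cost=6
3. q=(9,16) nearest=2 d=9 new=(6,10) → blocked by [4,6]×[4,11], reject
4. q=(0,7) nearest=1 d=3 new=(0,7) → add node 3 parent=1 cost=6
5. q=(7,29) nearest=2 d=22 new=(6,10) → blocked by [4,6]×[4,11], reject
6. q=(2,7) nearest=2 d=1 new=(2,7) → add node 4 parent=2 cost=7
7. q=(3,26) nearest=2 d=19 new=(3,10) → add node 5 parent=2 cost=9
8. q=(9,3) nearest=1 d=6 new=(6,3) → add node 6 parent=1 cost=6
9. q=(8,22) nearest=5 d=12 new=(6,13) → blocked by [4,6]×[4,11], reject
10. q=(4,27) nearest=5 d=17 new=(4,13) → add node 7 parent=5 cost=12
11. q=(1,29) nearest=7 d=16 new=(1,16) → add node 8 parent=7 cost=15
12. q=(2,23) nearest=8 d=7 new=(2,19) → add node 9 parent=8 cost=18
13. q=(11,19) nearest=7 d=7 new=(7,16) → add node 10 parent=7 cost=15
14. q=(7,4) nearest=6 d=1 new=(7,4) → add node 11 parent=6 cost=7
15. q=(5,12) nearest=7 d=1 new=(5,12) → add node 12 parent=7 cost=13
16. q=(11,4) nearest=11 d=4 new=(10,4) → add node 13 parent=11 cost=10
17. q=(11,4) nearest=13 d=1 new=(11,4) → add node 14 parent=13 cost=11
18. q=(5,12) nearest=12 d=0 → coincident, reject
19. q=(8,23) nearest=9 d=6 new=(5,22) → add node 15 parent=9 cost=21
20. q=(8,14) nearest=10 d=2 new=(8,14) → blocked by [7,10]×[10,15], reject
21. q=(12,28) nearest=15 d=7 new=(8,25) → add node 16 parent=15 cost=24
22. q=(8,6) nearest=11 d=2 new=(8,6) → add node 17 parent=11 cost=9
23. q=(2,0) nearest=0 d=2 new=(2,0) → add node 18 parent=0 cost=2
24. q=(11,17) nearest=10 d=4 new=(10,17) → add node 19 parent=10 cost=18
25. q=(0,15) nearest=8 d=1 new=(0,15) → add node 20 parent=8 cost=16
26. q=(7,23) nearest=15 d=2 new=(7,23) → add node 21 parent=15 cost=23
27. q=(2,5) nearest=1 d=1 new=(2,5) → add node 22 parent=1 cost=4
28. q=(11,6) nearest=13 d=2 new=(11,6) → add node 23 parent=13 cost=12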